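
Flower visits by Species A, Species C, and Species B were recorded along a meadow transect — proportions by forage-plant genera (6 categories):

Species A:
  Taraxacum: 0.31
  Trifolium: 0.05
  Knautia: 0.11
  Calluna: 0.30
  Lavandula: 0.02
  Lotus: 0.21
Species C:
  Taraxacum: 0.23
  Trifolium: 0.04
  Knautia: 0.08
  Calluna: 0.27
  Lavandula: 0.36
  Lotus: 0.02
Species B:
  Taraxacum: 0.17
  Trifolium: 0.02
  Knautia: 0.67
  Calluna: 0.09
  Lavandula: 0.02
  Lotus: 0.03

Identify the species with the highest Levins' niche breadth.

Species A

Σp_Aᵢ² = 0.31² + 0.05² + 0.11² + 0.30² + 0.02² + 0.21² = 0.0961 + 0.0025 + 0.0121 + 0.0900 + 0.0004 + 0.0441 = 0.2452
B_A = 1 / 0.2452 = 4.0783
Σp_Cᵢ² = 0.23² + 0.04² + 0.08² + 0.27² + 0.36² + 0.02² = 0.0529 + 0.0016 + 0.0064 + 0.0729 + 0.1296 + 0.0004 = 0.2638
B_C = 1 / 0.2638 = 3.7908
Σp_Bᵢ² = 0.17² + 0.02² + 0.67² + 0.09² + 0.02² + 0.03² = 0.0289 + 0.0004 + 0.4489 + 0.0081 + 0.0004 + 0.0009 = 0.4876
B_B = 1 / 0.4876 = 2.0509
Highest B → broadest niche (most generalist): Species A (B = 4.08).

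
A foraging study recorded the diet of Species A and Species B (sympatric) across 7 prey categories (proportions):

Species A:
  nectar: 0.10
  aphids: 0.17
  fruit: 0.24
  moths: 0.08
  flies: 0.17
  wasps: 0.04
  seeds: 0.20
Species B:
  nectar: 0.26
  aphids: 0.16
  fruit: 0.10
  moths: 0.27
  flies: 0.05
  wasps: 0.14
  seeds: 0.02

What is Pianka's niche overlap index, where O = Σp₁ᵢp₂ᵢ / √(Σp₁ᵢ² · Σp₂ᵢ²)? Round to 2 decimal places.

0.63

Σ p₁ᵢp₂ᵢ = 0.0260 + 0.0272 + 0.0240 + 0.0216 + 0.0085 + 0.0056 + 0.0040 = 0.1169
Σp_1ᵢ² = 0.10² + 0.17² + 0.24² + 0.08² + 0.17² + 0.04² + 0.20² = 0.0100 + 0.0289 + 0.0576 + 0.0064 + 0.0289 + 0.0016 + 0.0400 = 0.1734
Σp_2ᵢ² = 0.26² + 0.16² + 0.10² + 0.27² + 0.05² + 0.14² + 0.02² = 0.0676 + 0.0256 + 0.0100 + 0.0729 + 0.0025 + 0.0196 + 0.0004 = 0.1986
O = 0.1169 / √(0.1734 × 0.1986) = 0.1169 / 0.18557 = 0.6300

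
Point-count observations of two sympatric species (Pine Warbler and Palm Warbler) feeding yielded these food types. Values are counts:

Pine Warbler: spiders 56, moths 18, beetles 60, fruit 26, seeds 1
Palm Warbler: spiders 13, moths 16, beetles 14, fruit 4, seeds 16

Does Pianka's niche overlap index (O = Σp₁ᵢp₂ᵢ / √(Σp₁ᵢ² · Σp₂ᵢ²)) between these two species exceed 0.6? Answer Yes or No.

Yes

Proportions for Pine Warbler (n=161): 56/161=0.3478, 18/161=0.1118, 60/161=0.3727, 26/161=0.1615, 1/161=0.0062
Proportions for Palm Warbler (n=63): 13/63=0.2063, 16/63=0.2540, 14/63=0.2222, 4/63=0.0635, 16/63=0.2540
Σ p₁ᵢp₂ᵢ = 0.071751 + 0.028397 + 0.082814 + 0.010255 + 0.001575 = 0.194792
Σp_1ᵢ² = 0.3478² + 0.1118² + 0.3727² + 0.1615² + 0.0062² = 0.120965 + 0.012499 + 0.138905 + 0.026082 + 0.000038 = 0.298489
Σp_2ᵢ² = 0.2063² + 0.2540² + 0.2222² + 0.0635² + 0.2540² = 0.042560 + 0.064516 + 0.049373 + 0.004032 + 0.064516 = 0.224997
O = 0.194792 / √(0.298489 × 0.224997) = 0.194792 / 0.2591508 = 0.7517
O = 0.7517 > 0.6 → Yes.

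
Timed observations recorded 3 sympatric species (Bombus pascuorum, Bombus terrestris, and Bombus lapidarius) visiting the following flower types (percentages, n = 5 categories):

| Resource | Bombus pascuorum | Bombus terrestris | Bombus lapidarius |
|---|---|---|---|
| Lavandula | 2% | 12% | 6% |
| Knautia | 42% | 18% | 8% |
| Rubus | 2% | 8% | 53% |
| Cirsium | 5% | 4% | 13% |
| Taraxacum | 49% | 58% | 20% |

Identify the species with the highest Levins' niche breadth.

Convert percentages to proportions (divide by 100).
Σp_pascᵢ² = 0.02² + 0.42² + 0.02² + 0.05² + 0.49² = 0.0004 + 0.1764 + 0.0004 + 0.0025 + 0.2401 = 0.4198
B_pasc = 1 / 0.4198 = 2.3821
Σp_terrᵢ² = 0.12² + 0.18² + 0.08² + 0.04² + 0.58² = 0.0144 + 0.0324 + 0.0064 + 0.0016 + 0.3364 = 0.3912
B_terr = 1 / 0.3912 = 2.5562
Σp_lapiᵢ² = 0.06² + 0.08² + 0.53² + 0.13² + 0.20² = 0.0036 + 0.0064 + 0.2809 + 0.0169 + 0.0400 = 0.3478
B_lapi = 1 / 0.3478 = 2.8752
Highest B → broadest niche (most generalist): Bombus lapidarius (B = 2.88).

Bombus lapidarius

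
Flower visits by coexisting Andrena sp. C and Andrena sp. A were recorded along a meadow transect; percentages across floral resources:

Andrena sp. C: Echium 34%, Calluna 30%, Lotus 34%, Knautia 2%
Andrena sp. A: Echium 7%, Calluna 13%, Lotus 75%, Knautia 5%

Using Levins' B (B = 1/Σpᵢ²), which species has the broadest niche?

Andrena sp. C

Convert percentages to proportions (divide by 100).
Σp_Cᵢ² = 0.34² + 0.30² + 0.34² + 0.02² = 0.1156 + 0.0900 + 0.1156 + 0.0004 = 0.3216
B_C = 1 / 0.3216 = 3.1095
Σp_Aᵢ² = 0.07² + 0.13² + 0.75² + 0.05² = 0.0049 + 0.0169 + 0.5625 + 0.0025 = 0.5868
B_A = 1 / 0.5868 = 1.7042
Highest B → broadest niche (most generalist): Andrena sp. C (B = 3.11).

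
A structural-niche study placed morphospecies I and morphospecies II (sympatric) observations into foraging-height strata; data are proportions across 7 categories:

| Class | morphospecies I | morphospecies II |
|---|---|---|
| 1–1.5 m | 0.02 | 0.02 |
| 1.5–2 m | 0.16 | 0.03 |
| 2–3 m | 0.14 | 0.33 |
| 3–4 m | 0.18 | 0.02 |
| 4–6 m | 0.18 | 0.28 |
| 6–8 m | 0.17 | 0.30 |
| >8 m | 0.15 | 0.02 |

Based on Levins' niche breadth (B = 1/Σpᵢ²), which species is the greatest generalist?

Σp_Iᵢ² = 0.02² + 0.16² + 0.14² + 0.18² + 0.18² + 0.17² + 0.15² = 0.0004 + 0.0256 + 0.0196 + 0.0324 + 0.0324 + 0.0289 + 0.0225 = 0.1618
B_I = 1 / 0.1618 = 6.1805
Σp_IIᵢ² = 0.02² + 0.03² + 0.33² + 0.02² + 0.28² + 0.30² + 0.02² = 0.0004 + 0.0009 + 0.1089 + 0.0004 + 0.0784 + 0.0900 + 0.0004 = 0.2794
B_II = 1 / 0.2794 = 3.5791
Highest B → broadest niche (most generalist): morphospecies I (B = 6.18).

morphospecies I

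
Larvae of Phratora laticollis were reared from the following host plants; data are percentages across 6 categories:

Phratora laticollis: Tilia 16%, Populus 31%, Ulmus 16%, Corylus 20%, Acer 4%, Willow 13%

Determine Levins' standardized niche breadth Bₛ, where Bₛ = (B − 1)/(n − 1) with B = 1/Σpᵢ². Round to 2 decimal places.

0.77

Convert percentages to proportions (divide by 100).
Σpᵢ² = 0.16² + 0.31² + 0.16² + 0.20² + 0.04² + 0.13² = 0.0256 + 0.0961 + 0.0256 + 0.0400 + 0.0016 + 0.0169 = 0.2058
B = 1 / 0.2058 = 4.8591
Bₛ = (B − 1)/(n − 1) = (4.8591 − 1)/(6 − 1) = 3.8591/5 = 0.7718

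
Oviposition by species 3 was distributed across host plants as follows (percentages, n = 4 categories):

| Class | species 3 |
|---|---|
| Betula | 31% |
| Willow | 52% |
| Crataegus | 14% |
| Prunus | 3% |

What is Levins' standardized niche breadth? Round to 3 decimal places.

Convert percentages to proportions (divide by 100).
Σpᵢ² = 0.31² + 0.52² + 0.14² + 0.03² = 0.0961 + 0.2704 + 0.0196 + 0.0009 = 0.3870
B = 1 / 0.3870 = 2.58398
Bₛ = (B − 1)/(n − 1) = (2.58398 − 1)/(4 − 1) = 1.58398/3 = 0.52799

0.528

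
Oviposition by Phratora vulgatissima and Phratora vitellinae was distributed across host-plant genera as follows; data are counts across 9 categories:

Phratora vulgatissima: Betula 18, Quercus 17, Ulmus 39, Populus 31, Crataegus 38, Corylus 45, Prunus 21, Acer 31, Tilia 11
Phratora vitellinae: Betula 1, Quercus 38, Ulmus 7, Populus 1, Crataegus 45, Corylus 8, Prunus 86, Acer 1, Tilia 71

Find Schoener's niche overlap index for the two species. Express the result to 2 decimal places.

Proportions for Phratora vulgatissima (n=251): 18/251=0.0717, 17/251=0.0677, 39/251=0.1554, 31/251=0.1235, 38/251=0.1514, 45/251=0.1793, 21/251=0.0837, 31/251=0.1235, 11/251=0.0438
Proportions for Phratora vitellinae (n=258): 1/258=0.0039, 38/258=0.1473, 7/258=0.0271, 1/258=0.0039, 45/258=0.1744, 8/258=0.0310, 86/258=0.3333, 1/258=0.0039, 71/258=0.2752
Σ|p₁ᵢ − p₂ᵢ| = 0.0678 + 0.0796 + 0.1283 + 0.1196 + 0.0230 + 0.1483 + 0.2496 + 0.1196 + 0.2314 = 1.1672
D = 1 − ½ × 1.1672 = 1 − 0.58360 = 0.41640

0.42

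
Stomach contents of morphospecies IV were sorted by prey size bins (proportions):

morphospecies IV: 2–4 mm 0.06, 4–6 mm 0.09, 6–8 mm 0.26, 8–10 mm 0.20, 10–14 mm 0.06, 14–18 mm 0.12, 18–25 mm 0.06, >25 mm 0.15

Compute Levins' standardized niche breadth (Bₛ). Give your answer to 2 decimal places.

Σpᵢ² = 0.06² + 0.09² + 0.26² + 0.20² + 0.06² + 0.12² + 0.06² + 0.15² = 0.0036 + 0.0081 + 0.0676 + 0.0400 + 0.0036 + 0.0144 + 0.0036 + 0.0225 = 0.1634
B = 1 / 0.1634 = 6.1200
Bₛ = (B − 1)/(n − 1) = (6.1200 − 1)/(8 − 1) = 5.1200/7 = 0.7314

0.73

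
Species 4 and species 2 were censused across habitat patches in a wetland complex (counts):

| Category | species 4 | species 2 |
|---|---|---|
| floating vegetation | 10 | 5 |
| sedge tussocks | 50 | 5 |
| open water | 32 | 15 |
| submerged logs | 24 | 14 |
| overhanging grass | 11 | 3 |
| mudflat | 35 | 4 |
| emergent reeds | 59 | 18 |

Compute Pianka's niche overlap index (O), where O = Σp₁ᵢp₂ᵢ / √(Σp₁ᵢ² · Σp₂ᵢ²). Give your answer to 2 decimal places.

Proportions for species 4 (n=221): 10/221=0.0452, 50/221=0.2262, 32/221=0.1448, 24/221=0.1086, 11/221=0.0498, 35/221=0.1584, 59/221=0.2670
Proportions for species 2 (n=64): 5/64=0.0781, 5/64=0.0781, 15/64=0.2344, 14/64=0.2188, 3/64=0.0469, 4/64=0.0625, 18/64=0.2813
Σ p₁ᵢp₂ᵢ = 0.003530 + 0.017666 + 0.033941 + 0.023762 + 0.002336 + 0.009900 + 0.075107 = 0.166242
Σp_1ᵢ² = 0.0452² + 0.2262² + 0.1448² + 0.1086² + 0.0498² + 0.1584² + 0.2670² = 0.002043 + 0.051166 + 0.020967 + 0.011794 + 0.002480 + 0.025091 + 0.071289 = 0.184830
Σp_2ᵢ² = 0.0781² + 0.0781² + 0.2344² + 0.2188² + 0.0469² + 0.0625² + 0.2813² = 0.006100 + 0.006100 + 0.054943 + 0.047873 + 0.002200 + 0.003906 + 0.079130 = 0.200252
O = 0.166242 / √(0.184830 × 0.200252) = 0.166242 / 0.1923865 = 0.8641

0.86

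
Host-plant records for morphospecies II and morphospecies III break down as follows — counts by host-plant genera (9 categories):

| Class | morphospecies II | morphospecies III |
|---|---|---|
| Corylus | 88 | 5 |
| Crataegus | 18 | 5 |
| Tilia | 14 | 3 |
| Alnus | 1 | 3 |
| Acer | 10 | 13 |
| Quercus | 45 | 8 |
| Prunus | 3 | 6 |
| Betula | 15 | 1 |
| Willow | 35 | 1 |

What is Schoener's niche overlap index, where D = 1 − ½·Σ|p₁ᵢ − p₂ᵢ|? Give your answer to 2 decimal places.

Proportions for morphospecies II (n=229): 88/229=0.3843, 18/229=0.0786, 14/229=0.0611, 1/229=0.0044, 10/229=0.0437, 45/229=0.1965, 3/229=0.0131, 15/229=0.0655, 35/229=0.1528
Proportions for morphospecies III (n=45): 5/45=0.1111, 5/45=0.1111, 3/45=0.0667, 3/45=0.0667, 13/45=0.2889, 8/45=0.1778, 6/45=0.1333, 1/45=0.0222, 1/45=0.0222
Σ|p₁ᵢ − p₂ᵢ| = 0.2732 + 0.0325 + 0.0056 + 0.0623 + 0.2452 + 0.0187 + 0.1202 + 0.0433 + 0.1306 = 0.9316
D = 1 − ½ × 0.9316 = 1 − 0.46580 = 0.53420

0.53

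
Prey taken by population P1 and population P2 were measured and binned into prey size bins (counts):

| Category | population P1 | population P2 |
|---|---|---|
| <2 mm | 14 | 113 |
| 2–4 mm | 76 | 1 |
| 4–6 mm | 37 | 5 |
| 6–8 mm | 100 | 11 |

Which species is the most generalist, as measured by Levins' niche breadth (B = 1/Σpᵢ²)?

Proportions for population P1 (n=227): 14/227=0.0617, 76/227=0.3348, 37/227=0.1630, 100/227=0.4405
Proportions for population P2 (n=130): 113/130=0.8692, 1/130=0.0077, 5/130=0.0385, 11/130=0.0846
Σp_P1ᵢ² = 0.0617² + 0.3348² + 0.1630² + 0.4405² = 0.003807 + 0.112091 + 0.026569 + 0.194040 = 0.336507
B_P1 = 1 / 0.336507 = 2.9717
Σp_P2ᵢ² = 0.8692² + 0.0077² + 0.0385² + 0.0846² = 0.755509 + 0.000059 + 0.001482 + 0.007157 = 0.764207
B_P2 = 1 / 0.764207 = 1.3085
Highest B → broadest niche (most generalist): population P1 (B = 2.97).

population P1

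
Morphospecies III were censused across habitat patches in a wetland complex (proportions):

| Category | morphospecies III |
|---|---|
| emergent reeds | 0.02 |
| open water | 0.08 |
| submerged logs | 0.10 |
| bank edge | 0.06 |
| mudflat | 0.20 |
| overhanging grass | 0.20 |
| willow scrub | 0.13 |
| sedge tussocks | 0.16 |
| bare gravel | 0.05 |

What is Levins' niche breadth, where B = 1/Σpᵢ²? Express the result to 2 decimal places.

Σpᵢ² = 0.02² + 0.08² + 0.10² + 0.06² + 0.20² + 0.20² + 0.13² + 0.16² + 0.05² = 0.0004 + 0.0064 + 0.0100 + 0.0036 + 0.0400 + 0.0400 + 0.0169 + 0.0256 + 0.0025 = 0.1454
B = 1 / 0.1454 = 6.8776

6.88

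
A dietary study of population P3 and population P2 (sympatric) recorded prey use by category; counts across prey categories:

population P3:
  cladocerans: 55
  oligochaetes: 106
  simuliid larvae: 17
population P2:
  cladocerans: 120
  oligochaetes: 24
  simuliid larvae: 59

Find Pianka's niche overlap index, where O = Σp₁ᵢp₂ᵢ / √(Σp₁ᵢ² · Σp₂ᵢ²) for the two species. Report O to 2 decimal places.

0.62

Proportions for population P3 (n=178): 55/178=0.3090, 106/178=0.5955, 17/178=0.0955
Proportions for population P2 (n=203): 120/203=0.5911, 24/203=0.1182, 59/203=0.2906
Σ p₁ᵢp₂ᵢ = 0.182650 + 0.070388 + 0.027752 = 0.280790
Σp_1ᵢ² = 0.3090² + 0.5955² + 0.0955² = 0.095481 + 0.354620 + 0.009120 = 0.459221
Σp_2ᵢ² = 0.5911² + 0.1182² + 0.2906² = 0.349399 + 0.013971 + 0.084448 = 0.447818
O = 0.280790 / √(0.459221 × 0.447818) = 0.280790 / 0.4534837 = 0.6192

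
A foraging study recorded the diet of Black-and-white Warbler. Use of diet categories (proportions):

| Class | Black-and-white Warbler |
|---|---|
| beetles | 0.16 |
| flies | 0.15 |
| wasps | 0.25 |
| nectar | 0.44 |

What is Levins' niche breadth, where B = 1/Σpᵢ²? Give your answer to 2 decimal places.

Σpᵢ² = 0.16² + 0.15² + 0.25² + 0.44² = 0.0256 + 0.0225 + 0.0625 + 0.1936 = 0.3042
B = 1 / 0.3042 = 3.2873

3.29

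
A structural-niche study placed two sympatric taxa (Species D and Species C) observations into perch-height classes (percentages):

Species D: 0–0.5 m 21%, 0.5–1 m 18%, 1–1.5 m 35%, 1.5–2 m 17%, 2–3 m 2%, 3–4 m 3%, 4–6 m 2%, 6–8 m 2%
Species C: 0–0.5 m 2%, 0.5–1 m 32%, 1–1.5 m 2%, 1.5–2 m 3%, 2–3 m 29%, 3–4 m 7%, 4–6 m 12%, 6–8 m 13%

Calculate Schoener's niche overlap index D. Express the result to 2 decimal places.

Convert percentages to proportions (divide by 100).
Σ|p₁ᵢ − p₂ᵢ| = 0.19 + 0.14 + 0.33 + 0.14 + 0.27 + 0.04 + 0.10 + 0.11 = 1.32
D = 1 − ½ × 1.32 = 1 − 0.660 = 0.3400

0.34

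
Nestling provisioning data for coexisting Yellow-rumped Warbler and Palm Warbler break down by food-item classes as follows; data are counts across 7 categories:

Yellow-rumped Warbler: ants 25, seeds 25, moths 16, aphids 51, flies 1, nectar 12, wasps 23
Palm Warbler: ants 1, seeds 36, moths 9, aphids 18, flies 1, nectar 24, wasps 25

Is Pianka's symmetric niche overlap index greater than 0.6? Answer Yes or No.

Proportions for Yellow-rumped Warbler (n=153): 25/153=0.1634, 25/153=0.1634, 16/153=0.1046, 51/153=0.3333, 1/153=0.0065, 12/153=0.0784, 23/153=0.1503
Proportions for Palm Warbler (n=114): 1/114=0.0088, 36/114=0.3158, 9/114=0.0789, 18/114=0.1579, 1/114=0.0088, 24/114=0.2105, 25/114=0.2193
Σ p₁ᵢp₂ᵢ = 0.001438 + 0.051602 + 0.008253 + 0.052628 + 0.000057 + 0.016503 + 0.032961 = 0.163442
Σp_1ᵢ² = 0.1634² + 0.1634² + 0.1046² + 0.3333² + 0.0065² + 0.0784² + 0.1503² = 0.026700 + 0.026700 + 0.010941 + 0.111089 + 0.000042 + 0.006147 + 0.022590 = 0.204209
Σp_2ᵢ² = 0.0088² + 0.3158² + 0.0789² + 0.1579² + 0.0088² + 0.2105² + 0.2193² = 0.000077 + 0.099730 + 0.006225 + 0.024932 + 0.000077 + 0.044310 + 0.048092 = 0.223443
O = 0.163442 / √(0.204209 × 0.223443) = 0.163442 / 0.2136096 = 0.7651
O = 0.7651 > 0.6 → Yes.

Yes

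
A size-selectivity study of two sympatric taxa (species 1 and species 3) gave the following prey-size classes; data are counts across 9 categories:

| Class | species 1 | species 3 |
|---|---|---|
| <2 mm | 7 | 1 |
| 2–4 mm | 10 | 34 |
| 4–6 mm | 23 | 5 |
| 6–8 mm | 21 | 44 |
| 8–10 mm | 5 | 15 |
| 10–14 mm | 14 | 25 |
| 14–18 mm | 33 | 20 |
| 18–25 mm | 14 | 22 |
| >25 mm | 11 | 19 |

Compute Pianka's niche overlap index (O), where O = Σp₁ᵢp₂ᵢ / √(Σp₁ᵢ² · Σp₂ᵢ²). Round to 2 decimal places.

0.79

Proportions for species 1 (n=138): 7/138=0.0507, 10/138=0.0725, 23/138=0.1667, 21/138=0.1522, 5/138=0.0362, 14/138=0.1014, 33/138=0.2391, 14/138=0.1014, 11/138=0.0797
Proportions for species 3 (n=185): 1/185=0.0054, 34/185=0.1838, 5/185=0.0270, 44/185=0.2378, 15/185=0.0811, 25/185=0.1351, 20/185=0.1081, 22/185=0.1189, 19/185=0.1027
Σ p₁ᵢp₂ᵢ = 0.000274 + 0.013326 + 0.004501 + 0.036193 + 0.002936 + 0.013699 + 0.025847 + 0.012056 + 0.008185 = 0.117017
Σp_1ᵢ² = 0.0507² + 0.0725² + 0.1667² + 0.1522² + 0.0362² + 0.1014² + 0.2391² + 0.1014² + 0.0797² = 0.002570 + 0.005256 + 0.027789 + 0.023165 + 0.001310 + 0.010282 + 0.057169 + 0.010282 + 0.006352 = 0.144175
Σp_2ᵢ² = 0.0054² + 0.1838² + 0.0270² + 0.2378² + 0.0811² + 0.1351² + 0.1081² + 0.1189² + 0.1027² = 0.000029 + 0.033782 + 0.000729 + 0.056549 + 0.006577 + 0.018252 + 0.011686 + 0.014137 + 0.010547 = 0.152288
O = 0.117017 / √(0.144175 × 0.152288) = 0.117017 / 0.1481760 = 0.7897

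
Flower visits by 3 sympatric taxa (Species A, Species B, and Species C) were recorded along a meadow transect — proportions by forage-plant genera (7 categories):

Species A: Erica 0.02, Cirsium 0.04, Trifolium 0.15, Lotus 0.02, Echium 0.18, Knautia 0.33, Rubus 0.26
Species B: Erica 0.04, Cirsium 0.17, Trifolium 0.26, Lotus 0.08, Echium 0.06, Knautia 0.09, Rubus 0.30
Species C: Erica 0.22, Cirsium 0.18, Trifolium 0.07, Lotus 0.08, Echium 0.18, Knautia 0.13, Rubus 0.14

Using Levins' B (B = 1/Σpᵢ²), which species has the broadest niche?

Σp_Aᵢ² = 0.02² + 0.04² + 0.15² + 0.02² + 0.18² + 0.33² + 0.26² = 0.0004 + 0.0016 + 0.0225 + 0.0004 + 0.0324 + 0.1089 + 0.0676 = 0.2338
B_A = 1 / 0.2338 = 4.2772
Σp_Bᵢ² = 0.04² + 0.17² + 0.26² + 0.08² + 0.06² + 0.09² + 0.30² = 0.0016 + 0.0289 + 0.0676 + 0.0064 + 0.0036 + 0.0081 + 0.0900 = 0.2062
B_B = 1 / 0.2062 = 4.8497
Σp_Cᵢ² = 0.22² + 0.18² + 0.07² + 0.08² + 0.18² + 0.13² + 0.14² = 0.0484 + 0.0324 + 0.0049 + 0.0064 + 0.0324 + 0.0169 + 0.0196 = 0.1610
B_C = 1 / 0.1610 = 6.2112
Highest B → broadest niche (most generalist): Species C (B = 6.21).

Species C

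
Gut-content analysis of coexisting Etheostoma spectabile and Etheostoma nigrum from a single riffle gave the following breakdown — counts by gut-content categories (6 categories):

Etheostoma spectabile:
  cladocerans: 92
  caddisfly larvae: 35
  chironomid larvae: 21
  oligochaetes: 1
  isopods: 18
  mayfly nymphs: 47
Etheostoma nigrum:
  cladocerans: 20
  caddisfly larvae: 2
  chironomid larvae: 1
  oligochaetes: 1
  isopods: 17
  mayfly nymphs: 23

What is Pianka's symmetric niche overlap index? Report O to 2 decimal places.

Proportions for Etheostoma spectabile (n=214): 92/214=0.4299, 35/214=0.1636, 21/214=0.0981, 1/214=0.0047, 18/214=0.0841, 47/214=0.2196
Proportions for Etheostoma nigrum (n=64): 20/64=0.3125, 2/64=0.0313, 1/64=0.0156, 1/64=0.0156, 17/64=0.2656, 23/64=0.3594
Σ p₁ᵢp₂ᵢ = 0.134344 + 0.005121 + 0.001530 + 0.000073 + 0.022337 + 0.078924 = 0.242329
Σp_1ᵢ² = 0.4299² + 0.1636² + 0.0981² + 0.0047² + 0.0841² + 0.2196² = 0.184814 + 0.026765 + 0.009624 + 0.000022 + 0.007073 + 0.048224 = 0.276522
Σp_2ᵢ² = 0.3125² + 0.0313² + 0.0156² + 0.0156² + 0.2656² + 0.3594² = 0.097656 + 0.000980 + 0.000243 + 0.000243 + 0.070543 + 0.129168 = 0.298833
O = 0.242329 / √(0.276522 × 0.298833) = 0.242329 / 0.2874611 = 0.8430

0.84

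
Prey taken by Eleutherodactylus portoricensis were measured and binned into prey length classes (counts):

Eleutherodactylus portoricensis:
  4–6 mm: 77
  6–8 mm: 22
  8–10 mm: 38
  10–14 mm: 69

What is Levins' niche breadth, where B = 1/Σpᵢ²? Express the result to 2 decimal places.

Proportions for Eleutherodactylus portoricensis (n=206): 77/206=0.3738, 22/206=0.1068, 38/206=0.1845, 69/206=0.3350
Σpᵢ² = 0.3738² + 0.1068² + 0.1845² + 0.3350² = 0.139726 + 0.011406 + 0.034040 + 0.112225 = 0.297397
B = 1 / 0.297397 = 3.3625

3.36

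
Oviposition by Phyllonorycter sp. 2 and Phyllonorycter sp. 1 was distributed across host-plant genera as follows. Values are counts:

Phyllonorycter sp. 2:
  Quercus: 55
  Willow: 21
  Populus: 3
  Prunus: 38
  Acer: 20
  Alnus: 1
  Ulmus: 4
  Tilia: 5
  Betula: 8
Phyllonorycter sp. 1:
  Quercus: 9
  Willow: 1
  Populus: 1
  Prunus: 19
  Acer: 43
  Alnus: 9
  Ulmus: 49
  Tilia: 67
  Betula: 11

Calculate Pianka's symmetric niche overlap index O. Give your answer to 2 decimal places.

0.38

Proportions for Phyllonorycter sp. 2 (n=155): 55/155=0.3548, 21/155=0.1355, 3/155=0.0194, 38/155=0.2452, 20/155=0.1290, 1/155=0.0065, 4/155=0.0258, 5/155=0.0323, 8/155=0.0516
Proportions for Phyllonorycter sp. 1 (n=209): 9/209=0.0431, 1/209=0.0048, 1/209=0.0048, 19/209=0.0909, 43/209=0.2057, 9/209=0.0431, 49/209=0.2344, 67/209=0.3206, 11/209=0.0526
Σ p₁ᵢp₂ᵢ = 0.015292 + 0.000650 + 0.000093 + 0.022289 + 0.026535 + 0.000280 + 0.006048 + 0.010355 + 0.002714 = 0.084256
Σp_1ᵢ² = 0.3548² + 0.1355² + 0.0194² + 0.2452² + 0.1290² + 0.0065² + 0.0258² + 0.0323² + 0.0516² = 0.125883 + 0.018360 + 0.000376 + 0.060123 + 0.016641 + 0.000042 + 0.000666 + 0.001043 + 0.002663 = 0.225797
Σp_2ᵢ² = 0.0431² + 0.0048² + 0.0048² + 0.0909² + 0.2057² + 0.0431² + 0.2344² + 0.3206² + 0.0526² = 0.001858 + 0.000023 + 0.000023 + 0.008263 + 0.042312 + 0.001858 + 0.054943 + 0.102784 + 0.002767 = 0.214831
O = 0.084256 / √(0.225797 × 0.214831) = 0.084256 / 0.2202458 = 0.3826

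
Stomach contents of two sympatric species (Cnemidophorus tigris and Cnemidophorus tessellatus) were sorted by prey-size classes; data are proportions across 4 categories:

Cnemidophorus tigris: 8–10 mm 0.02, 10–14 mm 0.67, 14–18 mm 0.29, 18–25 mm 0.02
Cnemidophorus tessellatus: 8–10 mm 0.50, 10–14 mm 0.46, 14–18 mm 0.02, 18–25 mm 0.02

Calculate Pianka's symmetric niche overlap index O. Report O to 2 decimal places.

Σ p₁ᵢp₂ᵢ = 0.0100 + 0.3082 + 0.0058 + 0.0004 = 0.3244
Σp_1ᵢ² = 0.02² + 0.67² + 0.29² + 0.02² = 0.0004 + 0.4489 + 0.0841 + 0.0004 = 0.5338
Σp_2ᵢ² = 0.50² + 0.46² + 0.02² + 0.02² = 0.2500 + 0.2116 + 0.0004 + 0.0004 = 0.4624
O = 0.3244 / √(0.5338 × 0.4624) = 0.3244 / 0.49682 = 0.6530

0.65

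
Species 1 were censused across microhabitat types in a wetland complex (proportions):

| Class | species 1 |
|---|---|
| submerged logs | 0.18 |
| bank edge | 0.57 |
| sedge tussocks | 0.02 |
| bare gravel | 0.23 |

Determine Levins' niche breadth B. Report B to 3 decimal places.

2.435

Σpᵢ² = 0.18² + 0.57² + 0.02² + 0.23² = 0.0324 + 0.3249 + 0.0004 + 0.0529 = 0.4106
B = 1 / 0.4106 = 2.43546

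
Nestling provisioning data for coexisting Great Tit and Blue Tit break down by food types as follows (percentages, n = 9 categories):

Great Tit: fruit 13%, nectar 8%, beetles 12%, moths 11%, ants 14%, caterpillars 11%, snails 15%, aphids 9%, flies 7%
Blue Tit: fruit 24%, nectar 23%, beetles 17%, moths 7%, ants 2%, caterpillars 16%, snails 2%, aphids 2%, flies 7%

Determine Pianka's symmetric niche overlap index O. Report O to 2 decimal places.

0.75

Convert percentages to proportions (divide by 100).
Σ p₁ᵢp₂ᵢ = 0.0312 + 0.0184 + 0.0204 + 0.0077 + 0.0028 + 0.0176 + 0.0030 + 0.0018 + 0.0049 = 0.1078
Σp_1ᵢ² = 0.13² + 0.08² + 0.12² + 0.11² + 0.14² + 0.11² + 0.15² + 0.09² + 0.07² = 0.0169 + 0.0064 + 0.0144 + 0.0121 + 0.0196 + 0.0121 + 0.0225 + 0.0081 + 0.0049 = 0.1170
Σp_2ᵢ² = 0.24² + 0.23² + 0.17² + 0.07² + 0.02² + 0.16² + 0.02² + 0.02² + 0.07² = 0.0576 + 0.0529 + 0.0289 + 0.0049 + 0.0004 + 0.0256 + 0.0004 + 0.0004 + 0.0049 = 0.1760
O = 0.1078 / √(0.1170 × 0.1760) = 0.1078 / 0.14350 = 0.7512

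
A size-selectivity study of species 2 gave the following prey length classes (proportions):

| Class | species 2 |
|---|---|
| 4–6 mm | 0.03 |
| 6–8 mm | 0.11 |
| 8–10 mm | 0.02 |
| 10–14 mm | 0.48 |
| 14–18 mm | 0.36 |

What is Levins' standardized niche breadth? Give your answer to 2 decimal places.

Σpᵢ² = 0.03² + 0.11² + 0.02² + 0.48² + 0.36² = 0.0009 + 0.0121 + 0.0004 + 0.2304 + 0.1296 = 0.3734
B = 1 / 0.3734 = 2.6781
Bₛ = (B − 1)/(n − 1) = (2.6781 − 1)/(5 − 1) = 1.6781/4 = 0.4195

0.42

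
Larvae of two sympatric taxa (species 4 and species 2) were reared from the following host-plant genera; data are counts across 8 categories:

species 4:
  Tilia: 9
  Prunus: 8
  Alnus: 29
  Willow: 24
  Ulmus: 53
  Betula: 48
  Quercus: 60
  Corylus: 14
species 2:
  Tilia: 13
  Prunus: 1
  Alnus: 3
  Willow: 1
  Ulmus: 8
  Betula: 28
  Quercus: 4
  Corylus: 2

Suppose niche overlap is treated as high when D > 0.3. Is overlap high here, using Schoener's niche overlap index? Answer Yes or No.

Proportions for species 4 (n=245): 9/245=0.0367, 8/245=0.0327, 29/245=0.1184, 24/245=0.0980, 53/245=0.2163, 48/245=0.1959, 60/245=0.2449, 14/245=0.0571
Proportions for species 2 (n=60): 13/60=0.2167, 1/60=0.0167, 3/60=0.0500, 1/60=0.0167, 8/60=0.1333, 28/60=0.4667, 4/60=0.0667, 2/60=0.0333
Σ|p₁ᵢ − p₂ᵢ| = 0.1800 + 0.0160 + 0.0684 + 0.0813 + 0.0830 + 0.2708 + 0.1782 + 0.0238 = 0.9015
D = 1 − ½ × 0.9015 = 1 − 0.45075 = 0.54925
D = 0.54925 > 0.3 → Yes.

Yes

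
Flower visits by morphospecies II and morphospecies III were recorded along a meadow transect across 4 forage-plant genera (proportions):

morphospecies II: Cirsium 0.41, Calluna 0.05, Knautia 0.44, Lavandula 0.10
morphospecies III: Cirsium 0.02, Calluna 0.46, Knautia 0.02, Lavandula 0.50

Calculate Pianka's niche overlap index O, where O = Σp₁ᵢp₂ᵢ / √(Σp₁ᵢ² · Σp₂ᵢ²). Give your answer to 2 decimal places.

Σ p₁ᵢp₂ᵢ = 0.0082 + 0.0230 + 0.0088 + 0.0500 = 0.0900
Σp_1ᵢ² = 0.41² + 0.05² + 0.44² + 0.10² = 0.1681 + 0.0025 + 0.1936 + 0.0100 = 0.3742
Σp_2ᵢ² = 0.02² + 0.46² + 0.02² + 0.50² = 0.0004 + 0.2116 + 0.0004 + 0.2500 = 0.4624
O = 0.0900 / √(0.3742 × 0.4624) = 0.0900 / 0.41597 = 0.2164

0.22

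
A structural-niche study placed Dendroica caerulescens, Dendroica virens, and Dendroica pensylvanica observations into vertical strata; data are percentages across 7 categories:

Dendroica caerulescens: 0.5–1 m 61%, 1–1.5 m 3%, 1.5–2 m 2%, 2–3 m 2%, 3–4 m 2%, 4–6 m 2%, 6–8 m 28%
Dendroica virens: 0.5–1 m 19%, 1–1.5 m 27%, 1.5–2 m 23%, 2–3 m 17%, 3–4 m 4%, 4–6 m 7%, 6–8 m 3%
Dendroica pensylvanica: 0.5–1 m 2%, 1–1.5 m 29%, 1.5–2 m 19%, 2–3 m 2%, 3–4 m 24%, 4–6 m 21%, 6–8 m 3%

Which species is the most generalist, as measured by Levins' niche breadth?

Dendroica virens

Convert percentages to proportions (divide by 100).
Σp_caerᵢ² = 0.61² + 0.03² + 0.02² + 0.02² + 0.02² + 0.02² + 0.28² = 0.3721 + 0.0009 + 0.0004 + 0.0004 + 0.0004 + 0.0004 + 0.0784 = 0.4530
B_caer = 1 / 0.4530 = 2.2075
Σp_vireᵢ² = 0.19² + 0.27² + 0.23² + 0.17² + 0.04² + 0.07² + 0.03² = 0.0361 + 0.0729 + 0.0529 + 0.0289 + 0.0016 + 0.0049 + 0.0009 = 0.1982
B_vire = 1 / 0.1982 = 5.0454
Σp_pensᵢ² = 0.02² + 0.29² + 0.19² + 0.02² + 0.24² + 0.21² + 0.03² = 0.0004 + 0.0841 + 0.0361 + 0.0004 + 0.0576 + 0.0441 + 0.0009 = 0.2236
B_pens = 1 / 0.2236 = 4.4723
Highest B → broadest niche (most generalist): Dendroica virens (B = 5.05).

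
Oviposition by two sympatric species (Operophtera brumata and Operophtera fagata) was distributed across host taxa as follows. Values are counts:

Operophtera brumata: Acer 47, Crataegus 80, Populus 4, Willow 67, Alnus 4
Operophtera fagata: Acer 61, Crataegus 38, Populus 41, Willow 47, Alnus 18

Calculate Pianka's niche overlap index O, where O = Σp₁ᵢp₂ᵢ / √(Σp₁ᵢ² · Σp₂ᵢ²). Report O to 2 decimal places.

Proportions for Operophtera brumata (n=202): 47/202=0.2327, 80/202=0.3960, 4/202=0.0198, 67/202=0.3317, 4/202=0.0198
Proportions for Operophtera fagata (n=205): 61/205=0.2976, 38/205=0.1854, 41/205=0.2000, 47/205=0.2293, 18/205=0.0878
Σ p₁ᵢp₂ᵢ = 0.069252 + 0.073418 + 0.003960 + 0.076059 + 0.001738 = 0.224427
Σp_1ᵢ² = 0.2327² + 0.3960² + 0.0198² + 0.3317² + 0.0198² = 0.054149 + 0.156816 + 0.000392 + 0.110025 + 0.000392 = 0.321774
Σp_2ᵢ² = 0.2976² + 0.1854² + 0.2000² + 0.2293² + 0.0878² = 0.088566 + 0.034373 + 0.040000 + 0.052578 + 0.007709 = 0.223226
O = 0.224427 / √(0.321774 × 0.223226) = 0.224427 / 0.2680081 = 0.8374

0.84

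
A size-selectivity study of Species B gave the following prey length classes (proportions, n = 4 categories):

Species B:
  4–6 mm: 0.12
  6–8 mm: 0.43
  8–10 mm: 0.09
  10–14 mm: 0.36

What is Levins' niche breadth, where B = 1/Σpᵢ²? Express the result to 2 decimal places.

2.97

Σpᵢ² = 0.12² + 0.43² + 0.09² + 0.36² = 0.0144 + 0.1849 + 0.0081 + 0.1296 = 0.3370
B = 1 / 0.3370 = 2.9674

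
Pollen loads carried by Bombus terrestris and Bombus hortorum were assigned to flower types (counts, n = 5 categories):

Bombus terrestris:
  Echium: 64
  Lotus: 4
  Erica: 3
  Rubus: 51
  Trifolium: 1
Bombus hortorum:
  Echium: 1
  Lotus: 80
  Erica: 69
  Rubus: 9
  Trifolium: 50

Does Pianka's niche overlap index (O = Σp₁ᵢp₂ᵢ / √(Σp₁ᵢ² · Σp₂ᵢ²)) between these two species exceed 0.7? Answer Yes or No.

No

Proportions for Bombus terrestris (n=123): 64/123=0.5203, 4/123=0.0325, 3/123=0.0244, 51/123=0.4146, 1/123=0.0081
Proportions for Bombus hortorum (n=209): 1/209=0.0048, 80/209=0.3828, 69/209=0.3301, 9/209=0.0431, 50/209=0.2392
Σ p₁ᵢp₂ᵢ = 0.002497 + 0.012441 + 0.008054 + 0.017869 + 0.001938 = 0.042799
Σp_1ᵢ² = 0.5203² + 0.0325² + 0.0244² + 0.4146² + 0.0081² = 0.270712 + 0.001056 + 0.000595 + 0.171893 + 0.000066 = 0.444322
Σp_2ᵢ² = 0.0048² + 0.3828² + 0.3301² + 0.0431² + 0.2392² = 0.000023 + 0.146536 + 0.108966 + 0.001858 + 0.057217 = 0.314600
O = 0.042799 / √(0.444322 × 0.314600) = 0.042799 / 0.3738766 = 0.1145
O = 0.1145 < 0.7 → No.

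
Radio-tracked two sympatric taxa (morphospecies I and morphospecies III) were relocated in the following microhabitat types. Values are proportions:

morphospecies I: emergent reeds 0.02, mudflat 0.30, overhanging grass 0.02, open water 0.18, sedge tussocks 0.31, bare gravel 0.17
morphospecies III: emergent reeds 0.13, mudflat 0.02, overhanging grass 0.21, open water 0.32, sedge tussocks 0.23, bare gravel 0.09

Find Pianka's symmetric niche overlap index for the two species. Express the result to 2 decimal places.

0.66

Σ p₁ᵢp₂ᵢ = 0.0026 + 0.0060 + 0.0042 + 0.0576 + 0.0713 + 0.0153 = 0.1570
Σp_1ᵢ² = 0.02² + 0.30² + 0.02² + 0.18² + 0.31² + 0.17² = 0.0004 + 0.0900 + 0.0004 + 0.0324 + 0.0961 + 0.0289 = 0.2482
Σp_2ᵢ² = 0.13² + 0.02² + 0.21² + 0.32² + 0.23² + 0.09² = 0.0169 + 0.0004 + 0.0441 + 0.1024 + 0.0529 + 0.0081 = 0.2248
O = 0.1570 / √(0.2482 × 0.2248) = 0.1570 / 0.23621 = 0.6647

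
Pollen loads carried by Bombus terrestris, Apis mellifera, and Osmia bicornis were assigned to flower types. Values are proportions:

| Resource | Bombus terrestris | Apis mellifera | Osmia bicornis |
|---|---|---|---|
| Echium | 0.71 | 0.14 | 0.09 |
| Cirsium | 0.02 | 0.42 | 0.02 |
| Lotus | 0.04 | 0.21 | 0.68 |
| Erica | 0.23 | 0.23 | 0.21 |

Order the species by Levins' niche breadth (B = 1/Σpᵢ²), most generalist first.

Σp_terrᵢ² = 0.71² + 0.02² + 0.04² + 0.23² = 0.5041 + 0.0004 + 0.0016 + 0.0529 = 0.5590
B_terr = 1 / 0.5590 = 1.7889
Σp_mellᵢ² = 0.14² + 0.42² + 0.21² + 0.23² = 0.0196 + 0.1764 + 0.0441 + 0.0529 = 0.2930
B_mell = 1 / 0.2930 = 3.4130
Σp_bicoᵢ² = 0.09² + 0.02² + 0.68² + 0.21² = 0.0081 + 0.0004 + 0.4624 + 0.0441 = 0.5150
B_bico = 1 / 0.5150 = 1.9417
Ranking by B (broadest → narrowest): Apis mellifera (3.41) > Osmia bicornis (1.94) > Bombus terrestris (1.79)

Apis mellifera > Osmia bicornis > Bombus terrestris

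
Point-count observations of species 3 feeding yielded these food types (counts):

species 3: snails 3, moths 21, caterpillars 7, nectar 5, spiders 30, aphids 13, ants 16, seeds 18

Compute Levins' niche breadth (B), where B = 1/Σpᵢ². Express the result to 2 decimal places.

Proportions for species 3 (n=113): 3/113=0.0265, 21/113=0.1858, 7/113=0.0619, 5/113=0.0442, 30/113=0.2655, 13/113=0.1150, 16/113=0.1416, 18/113=0.1593
Σpᵢ² = 0.0265² + 0.1858² + 0.0619² + 0.0442² + 0.2655² + 0.1150² + 0.1416² + 0.1593² = 0.000702 + 0.034522 + 0.003832 + 0.001954 + 0.070490 + 0.013225 + 0.020051 + 0.025376 = 0.170152
B = 1 / 0.170152 = 5.8771

5.88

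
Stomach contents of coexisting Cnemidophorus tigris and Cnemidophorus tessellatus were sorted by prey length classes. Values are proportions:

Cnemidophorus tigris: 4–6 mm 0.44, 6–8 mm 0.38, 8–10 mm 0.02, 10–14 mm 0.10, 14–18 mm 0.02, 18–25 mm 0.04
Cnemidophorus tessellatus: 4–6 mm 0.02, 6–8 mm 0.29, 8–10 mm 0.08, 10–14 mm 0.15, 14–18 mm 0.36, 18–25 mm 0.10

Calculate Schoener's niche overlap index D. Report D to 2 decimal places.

0.49

Σ|p₁ᵢ − p₂ᵢ| = 0.42 + 0.09 + 0.06 + 0.05 + 0.34 + 0.06 = 1.02
D = 1 − ½ × 1.02 = 1 − 0.510 = 0.4900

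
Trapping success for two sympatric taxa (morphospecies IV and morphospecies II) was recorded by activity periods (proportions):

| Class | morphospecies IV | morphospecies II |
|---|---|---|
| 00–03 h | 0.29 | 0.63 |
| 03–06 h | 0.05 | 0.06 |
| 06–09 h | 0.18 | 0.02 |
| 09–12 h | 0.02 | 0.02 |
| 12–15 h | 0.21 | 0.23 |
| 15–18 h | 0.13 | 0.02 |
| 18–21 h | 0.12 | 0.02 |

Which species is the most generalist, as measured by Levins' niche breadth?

morphospecies IV

Σp_IVᵢ² = 0.29² + 0.05² + 0.18² + 0.02² + 0.21² + 0.13² + 0.12² = 0.0841 + 0.0025 + 0.0324 + 0.0004 + 0.0441 + 0.0169 + 0.0144 = 0.1948
B_IV = 1 / 0.1948 = 5.1335
Σp_IIᵢ² = 0.63² + 0.06² + 0.02² + 0.02² + 0.23² + 0.02² + 0.02² = 0.3969 + 0.0036 + 0.0004 + 0.0004 + 0.0529 + 0.0004 + 0.0004 = 0.4550
B_II = 1 / 0.4550 = 2.1978
Highest B → broadest niche (most generalist): morphospecies IV (B = 5.13).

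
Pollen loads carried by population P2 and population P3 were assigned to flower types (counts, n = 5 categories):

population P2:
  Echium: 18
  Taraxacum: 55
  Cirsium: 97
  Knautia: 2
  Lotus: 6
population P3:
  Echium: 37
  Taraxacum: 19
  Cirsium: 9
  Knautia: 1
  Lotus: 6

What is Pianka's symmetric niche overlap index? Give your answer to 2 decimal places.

Proportions for population P2 (n=178): 18/178=0.1011, 55/178=0.3090, 97/178=0.5449, 2/178=0.0112, 6/178=0.0337
Proportions for population P3 (n=72): 37/72=0.5139, 19/72=0.2639, 9/72=0.1250, 1/72=0.0139, 6/72=0.0833
Σ p₁ᵢp₂ᵢ = 0.051955 + 0.081545 + 0.068113 + 0.000156 + 0.002807 = 0.204576
Σp_1ᵢ² = 0.1011² + 0.3090² + 0.5449² + 0.0112² + 0.0337² = 0.010221 + 0.095481 + 0.296916 + 0.000125 + 0.001136 = 0.403879
Σp_2ᵢ² = 0.5139² + 0.2639² + 0.1250² + 0.0139² + 0.0833² = 0.264093 + 0.069643 + 0.015625 + 0.000193 + 0.006939 = 0.356493
O = 0.204576 / √(0.403879 × 0.356493) = 0.204576 / 0.3794470 = 0.5391

0.54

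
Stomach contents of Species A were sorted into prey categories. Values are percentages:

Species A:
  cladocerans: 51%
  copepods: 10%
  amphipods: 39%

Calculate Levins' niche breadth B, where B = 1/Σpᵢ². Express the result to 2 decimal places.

2.37

Convert percentages to proportions (divide by 100).
Σpᵢ² = 0.51² + 0.10² + 0.39² = 0.2601 + 0.0100 + 0.1521 = 0.4222
B = 1 / 0.4222 = 2.3685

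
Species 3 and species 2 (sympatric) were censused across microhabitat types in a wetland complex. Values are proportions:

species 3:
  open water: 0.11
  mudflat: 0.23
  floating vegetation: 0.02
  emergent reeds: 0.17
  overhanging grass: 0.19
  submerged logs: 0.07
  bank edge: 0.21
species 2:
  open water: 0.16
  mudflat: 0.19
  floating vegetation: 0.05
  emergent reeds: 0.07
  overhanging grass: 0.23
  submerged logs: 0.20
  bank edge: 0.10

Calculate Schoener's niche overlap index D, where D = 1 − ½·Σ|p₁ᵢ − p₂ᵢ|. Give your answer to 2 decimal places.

0.75

Σ|p₁ᵢ − p₂ᵢ| = 0.05 + 0.04 + 0.03 + 0.10 + 0.04 + 0.13 + 0.11 = 0.50
D = 1 − ½ × 0.50 = 1 − 0.250 = 0.7500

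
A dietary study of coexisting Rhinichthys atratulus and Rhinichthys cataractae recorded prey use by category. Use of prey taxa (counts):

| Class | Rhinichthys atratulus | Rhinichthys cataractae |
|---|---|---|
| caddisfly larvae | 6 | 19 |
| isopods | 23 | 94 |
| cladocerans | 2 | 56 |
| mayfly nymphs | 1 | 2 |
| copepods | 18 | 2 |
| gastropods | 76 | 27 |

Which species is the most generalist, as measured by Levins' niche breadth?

Rhinichthys cataractae

Proportions for Rhinichthys atratulus (n=126): 6/126=0.0476, 23/126=0.1825, 2/126=0.0159, 1/126=0.0079, 18/126=0.1429, 76/126=0.6032
Proportions for Rhinichthys cataractae (n=200): 19/200=0.0950, 94/200=0.4700, 56/200=0.2800, 2/200=0.0100, 2/200=0.0100, 27/200=0.1350
Σp_atraᵢ² = 0.0476² + 0.1825² + 0.0159² + 0.0079² + 0.1429² + 0.6032² = 0.002266 + 0.033306 + 0.000253 + 0.000062 + 0.020420 + 0.363850 = 0.420157
B_atra = 1 / 0.420157 = 2.3801
Σp_cataᵢ² = 0.0950² + 0.4700² + 0.2800² + 0.0100² + 0.0100² + 0.1350² = 0.009025 + 0.220900 + 0.078400 + 0.000100 + 0.000100 + 0.018225 = 0.326750
B_cata = 1 / 0.326750 = 3.0604
Highest B → broadest niche (most generalist): Rhinichthys cataractae (B = 3.06).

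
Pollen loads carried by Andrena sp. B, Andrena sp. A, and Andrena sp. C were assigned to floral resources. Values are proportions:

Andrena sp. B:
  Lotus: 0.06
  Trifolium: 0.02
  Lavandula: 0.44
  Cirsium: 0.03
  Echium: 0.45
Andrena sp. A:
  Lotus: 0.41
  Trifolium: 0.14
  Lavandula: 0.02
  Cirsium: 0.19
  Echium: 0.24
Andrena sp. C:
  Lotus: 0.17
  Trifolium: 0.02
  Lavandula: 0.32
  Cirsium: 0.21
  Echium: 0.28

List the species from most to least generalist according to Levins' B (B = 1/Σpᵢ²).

Andrena sp. C > Andrena sp. A > Andrena sp. B

Σp_Bᵢ² = 0.06² + 0.02² + 0.44² + 0.03² + 0.45² = 0.0036 + 0.0004 + 0.1936 + 0.0009 + 0.2025 = 0.4010
B_B = 1 / 0.4010 = 2.4938
Σp_Aᵢ² = 0.41² + 0.14² + 0.02² + 0.19² + 0.24² = 0.1681 + 0.0196 + 0.0004 + 0.0361 + 0.0576 = 0.2818
B_A = 1 / 0.2818 = 3.5486
Σp_Cᵢ² = 0.17² + 0.02² + 0.32² + 0.21² + 0.28² = 0.0289 + 0.0004 + 0.1024 + 0.0441 + 0.0784 = 0.2542
B_C = 1 / 0.2542 = 3.9339
Ranking by B (broadest → narrowest): Andrena sp. C (3.93) > Andrena sp. A (3.55) > Andrena sp. B (2.49)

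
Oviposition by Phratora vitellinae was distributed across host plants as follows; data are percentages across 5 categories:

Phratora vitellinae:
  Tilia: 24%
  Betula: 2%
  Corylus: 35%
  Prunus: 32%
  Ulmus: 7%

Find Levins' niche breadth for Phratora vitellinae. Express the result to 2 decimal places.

Convert percentages to proportions (divide by 100).
Σpᵢ² = 0.24² + 0.02² + 0.35² + 0.32² + 0.07² = 0.0576 + 0.0004 + 0.1225 + 0.1024 + 0.0049 = 0.2878
B = 1 / 0.2878 = 3.4746

3.47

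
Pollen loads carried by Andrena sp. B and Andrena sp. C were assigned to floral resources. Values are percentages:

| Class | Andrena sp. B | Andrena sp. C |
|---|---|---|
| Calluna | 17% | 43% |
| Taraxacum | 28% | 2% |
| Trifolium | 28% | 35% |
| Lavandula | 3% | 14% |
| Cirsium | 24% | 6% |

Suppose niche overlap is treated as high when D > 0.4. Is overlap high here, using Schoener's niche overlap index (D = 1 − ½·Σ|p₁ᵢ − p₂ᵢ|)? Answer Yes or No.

Yes

Convert percentages to proportions (divide by 100).
Σ|p₁ᵢ − p₂ᵢ| = 0.26 + 0.26 + 0.07 + 0.11 + 0.18 = 0.88
D = 1 − ½ × 0.88 = 1 − 0.440 = 0.5600
D = 0.5600 > 0.4 → Yes.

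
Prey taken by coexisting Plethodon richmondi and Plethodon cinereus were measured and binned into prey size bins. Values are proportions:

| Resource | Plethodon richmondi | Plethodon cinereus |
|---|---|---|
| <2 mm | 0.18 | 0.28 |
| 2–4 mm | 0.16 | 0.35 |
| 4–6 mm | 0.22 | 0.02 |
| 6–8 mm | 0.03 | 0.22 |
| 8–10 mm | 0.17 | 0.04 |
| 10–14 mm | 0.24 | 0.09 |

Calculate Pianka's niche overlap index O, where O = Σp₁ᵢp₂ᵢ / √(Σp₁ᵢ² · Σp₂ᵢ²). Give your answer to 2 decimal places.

0.65

Σ p₁ᵢp₂ᵢ = 0.0504 + 0.0560 + 0.0044 + 0.0066 + 0.0068 + 0.0216 = 0.1458
Σp_1ᵢ² = 0.18² + 0.16² + 0.22² + 0.03² + 0.17² + 0.24² = 0.0324 + 0.0256 + 0.0484 + 0.0009 + 0.0289 + 0.0576 = 0.1938
Σp_2ᵢ² = 0.28² + 0.35² + 0.02² + 0.22² + 0.04² + 0.09² = 0.0784 + 0.1225 + 0.0004 + 0.0484 + 0.0016 + 0.0081 = 0.2594
O = 0.1458 / √(0.1938 × 0.2594) = 0.1458 / 0.22421 = 0.6503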